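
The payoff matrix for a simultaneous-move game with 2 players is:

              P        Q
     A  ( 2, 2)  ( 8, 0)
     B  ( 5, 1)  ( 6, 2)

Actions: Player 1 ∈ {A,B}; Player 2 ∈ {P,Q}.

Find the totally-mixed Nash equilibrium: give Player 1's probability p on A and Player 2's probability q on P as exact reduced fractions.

P1 mixes 1/3 on A; P2 mixes 2/5 on P

P1 indiff ⇒ q·2+(1-q)·8 = q·5+(1-q)·6 ⇒ q(-3) = (1-q)(-2) ⇒ q = 2/5
P2 indiff ⇒ p·2+(1-p)·1 = p·0+(1-p)·2 ⇒ p(2) = (1-p)(1) ⇒ p = 1/3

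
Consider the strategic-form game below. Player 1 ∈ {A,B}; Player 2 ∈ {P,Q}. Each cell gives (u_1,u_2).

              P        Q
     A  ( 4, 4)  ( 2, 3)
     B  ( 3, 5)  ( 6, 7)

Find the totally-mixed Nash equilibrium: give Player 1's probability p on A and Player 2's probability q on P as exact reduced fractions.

p=2/3, q=4/5

P1 indiff ⇒ q·4+(1-q)·2 = q·3+(1-q)·6 ⇒ q(1) = (1-q)(4) ⇒ q = 4/5
P2 indiff ⇒ p·4+(1-p)·5 = p·3+(1-p)·7 ⇒ p(1) = (1-p)(2) ⇒ p = 2/3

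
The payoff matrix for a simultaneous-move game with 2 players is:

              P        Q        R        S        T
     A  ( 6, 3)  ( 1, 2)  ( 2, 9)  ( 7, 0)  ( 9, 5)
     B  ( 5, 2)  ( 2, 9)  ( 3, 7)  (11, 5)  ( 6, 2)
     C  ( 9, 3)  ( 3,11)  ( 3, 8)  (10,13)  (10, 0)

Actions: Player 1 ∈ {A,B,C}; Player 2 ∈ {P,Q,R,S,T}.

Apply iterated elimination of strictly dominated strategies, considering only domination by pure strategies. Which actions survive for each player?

Survivors P1:{B,C} P2:{Q,S}

P1 drop A (C beats it: P:9>6 Q:3>1 R:3>2 S:10>7 T:10>9)
P2 drop P (Q beats it: B:9>2 C:11>3)
P2 drop R (Q beats it: B:9>7 C:11>8)
P2 drop T (Q beats it: B:9>2 C:11>0)
P1→{B,C} P2→{Q,S}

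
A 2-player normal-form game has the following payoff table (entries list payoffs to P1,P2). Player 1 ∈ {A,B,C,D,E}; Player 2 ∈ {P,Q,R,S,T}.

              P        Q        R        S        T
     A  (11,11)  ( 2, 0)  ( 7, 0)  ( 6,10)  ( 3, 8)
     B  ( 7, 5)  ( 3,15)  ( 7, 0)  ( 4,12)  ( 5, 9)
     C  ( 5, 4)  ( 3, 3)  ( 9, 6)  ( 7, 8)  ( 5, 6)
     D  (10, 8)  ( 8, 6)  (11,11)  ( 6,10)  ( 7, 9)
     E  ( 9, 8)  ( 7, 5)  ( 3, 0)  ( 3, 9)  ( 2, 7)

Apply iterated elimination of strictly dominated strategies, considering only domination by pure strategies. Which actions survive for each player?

P1 drop B (D beats it: P:10>7 Q:8>3 R:11>7 S:6>4 T:7>5)
P1 drop E (D beats it: P:10>9 Q:8>7 R:11>3 S:6>3 T:7>2)
P2 drop Q (P beats it: A:11>0 C:4>3 D:8>6)
P2 drop T (S beats it: A:10>8 C:8>6 D:10>9)
P1→{A,C,D} P2→{P,R,S}

Survivors P1:{A,C,D} P2:{P,R,S}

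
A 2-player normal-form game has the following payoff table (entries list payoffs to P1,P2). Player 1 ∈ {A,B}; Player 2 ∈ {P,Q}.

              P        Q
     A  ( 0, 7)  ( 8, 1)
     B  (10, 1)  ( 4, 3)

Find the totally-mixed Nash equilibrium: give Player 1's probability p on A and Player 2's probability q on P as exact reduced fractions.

p=1/4, q=2/7

P1 indiff ⇒ q·0+(1-q)·8 = q·10+(1-q)·4 ⇒ q(-10) = (1-q)(-4) ⇒ q = 2/7
P2 indiff ⇒ p·7+(1-p)·1 = p·1+(1-p)·3 ⇒ p(6) = (1-p)(2) ⇒ p = 1/4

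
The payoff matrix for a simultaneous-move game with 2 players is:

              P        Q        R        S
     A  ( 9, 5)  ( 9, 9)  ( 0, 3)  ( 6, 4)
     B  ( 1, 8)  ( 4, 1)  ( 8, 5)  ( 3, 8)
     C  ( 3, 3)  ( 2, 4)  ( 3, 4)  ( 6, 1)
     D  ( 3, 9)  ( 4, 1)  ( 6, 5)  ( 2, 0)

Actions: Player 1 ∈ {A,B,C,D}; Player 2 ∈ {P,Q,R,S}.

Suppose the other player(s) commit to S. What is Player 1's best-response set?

u_1(A vs S) = 6
u_1(B vs S) = 3
u_1(C vs S) = 6
u_1(D vs S) = 2
max payoff 6 at {A,C}

BR_1 = {A,C}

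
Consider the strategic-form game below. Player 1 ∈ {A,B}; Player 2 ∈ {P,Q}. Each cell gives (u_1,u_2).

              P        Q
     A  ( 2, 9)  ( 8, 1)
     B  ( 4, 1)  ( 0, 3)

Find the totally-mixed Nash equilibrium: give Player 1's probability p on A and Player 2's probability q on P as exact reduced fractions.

P1 mixes 1/5 on A; P2 mixes 4/5 on P

P1 indiff ⇒ q·2+(1-q)·8 = q·4+(1-q)·0 ⇒ q(-2) = (1-q)(-8) ⇒ q = 4/5
P2 indiff ⇒ p·9+(1-p)·1 = p·1+(1-p)·3 ⇒ p(8) = (1-p)(2) ⇒ p = 1/5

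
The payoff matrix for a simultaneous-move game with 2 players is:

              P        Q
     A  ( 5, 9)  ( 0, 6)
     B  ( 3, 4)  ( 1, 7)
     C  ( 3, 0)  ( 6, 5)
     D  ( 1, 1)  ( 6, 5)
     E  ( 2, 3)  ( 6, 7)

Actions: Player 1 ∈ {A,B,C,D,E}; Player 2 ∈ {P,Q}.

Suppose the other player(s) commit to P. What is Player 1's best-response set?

BR_1 = {A}

u_1(A vs P) = 5
u_1(B vs P) = 3
u_1(C vs P) = 3
u_1(D vs P) = 1
u_1(E vs P) = 2
max payoff 5 at {A}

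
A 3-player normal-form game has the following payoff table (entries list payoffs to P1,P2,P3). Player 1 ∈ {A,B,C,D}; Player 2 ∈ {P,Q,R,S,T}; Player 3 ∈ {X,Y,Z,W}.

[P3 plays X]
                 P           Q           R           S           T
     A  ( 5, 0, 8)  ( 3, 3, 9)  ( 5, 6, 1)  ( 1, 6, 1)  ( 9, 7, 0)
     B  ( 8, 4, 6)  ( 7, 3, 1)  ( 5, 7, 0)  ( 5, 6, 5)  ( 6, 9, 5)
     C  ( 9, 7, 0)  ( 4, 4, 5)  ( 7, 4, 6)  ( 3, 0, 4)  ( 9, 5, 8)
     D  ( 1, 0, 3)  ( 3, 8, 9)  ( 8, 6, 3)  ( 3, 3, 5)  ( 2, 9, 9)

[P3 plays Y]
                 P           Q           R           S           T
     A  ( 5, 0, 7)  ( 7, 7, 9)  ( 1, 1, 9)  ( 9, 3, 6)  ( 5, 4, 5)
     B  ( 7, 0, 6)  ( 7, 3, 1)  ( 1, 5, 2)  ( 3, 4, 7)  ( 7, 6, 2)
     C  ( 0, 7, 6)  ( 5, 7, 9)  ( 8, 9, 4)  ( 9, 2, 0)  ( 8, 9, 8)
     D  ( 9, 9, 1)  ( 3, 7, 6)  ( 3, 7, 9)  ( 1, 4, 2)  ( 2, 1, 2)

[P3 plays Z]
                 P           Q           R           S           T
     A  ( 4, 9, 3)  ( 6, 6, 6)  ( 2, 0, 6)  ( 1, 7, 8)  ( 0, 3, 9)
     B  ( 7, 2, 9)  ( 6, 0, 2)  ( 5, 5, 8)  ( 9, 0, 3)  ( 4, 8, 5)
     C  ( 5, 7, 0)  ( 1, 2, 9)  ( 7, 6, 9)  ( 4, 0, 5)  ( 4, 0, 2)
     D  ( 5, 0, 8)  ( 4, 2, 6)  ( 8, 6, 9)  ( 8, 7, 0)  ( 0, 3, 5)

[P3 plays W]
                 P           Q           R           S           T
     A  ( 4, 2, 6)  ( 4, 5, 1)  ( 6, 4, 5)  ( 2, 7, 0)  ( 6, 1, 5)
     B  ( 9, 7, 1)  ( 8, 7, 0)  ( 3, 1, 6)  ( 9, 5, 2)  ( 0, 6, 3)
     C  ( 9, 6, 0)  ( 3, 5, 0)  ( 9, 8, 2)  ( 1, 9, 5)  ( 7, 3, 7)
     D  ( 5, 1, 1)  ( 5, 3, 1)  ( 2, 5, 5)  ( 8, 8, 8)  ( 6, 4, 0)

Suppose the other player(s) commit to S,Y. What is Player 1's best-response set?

u_1(A vs S,Y) = 9
u_1(B vs S,Y) = 3
u_1(C vs S,Y) = 9
u_1(D vs S,Y) = 1
max payoff 9 at {A,C}

P1 best: {A,C}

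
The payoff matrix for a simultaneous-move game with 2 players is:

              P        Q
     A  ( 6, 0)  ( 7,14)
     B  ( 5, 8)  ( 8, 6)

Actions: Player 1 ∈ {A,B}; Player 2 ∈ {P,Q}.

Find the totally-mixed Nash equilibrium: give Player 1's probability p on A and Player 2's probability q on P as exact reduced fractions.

p=1/8, q=1/2

P1 indiff ⇒ q·6+(1-q)·7 = q·5+(1-q)·8 ⇒ q(1) = (1-q)(1) ⇒ q = 1/2
P2 indiff ⇒ p·0+(1-p)·8 = p·14+(1-p)·6 ⇒ p(-14) = (1-p)(-2) ⇒ p = 1/8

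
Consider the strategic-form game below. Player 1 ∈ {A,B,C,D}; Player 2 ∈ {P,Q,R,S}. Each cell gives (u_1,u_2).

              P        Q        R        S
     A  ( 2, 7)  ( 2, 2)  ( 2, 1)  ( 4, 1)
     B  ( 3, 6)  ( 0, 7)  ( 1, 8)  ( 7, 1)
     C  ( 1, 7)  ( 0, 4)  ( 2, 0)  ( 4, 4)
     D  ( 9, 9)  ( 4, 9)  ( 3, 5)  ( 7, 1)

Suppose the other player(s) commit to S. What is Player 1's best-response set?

u_1(A vs S) = 4
u_1(B vs S) = 7
u_1(C vs S) = 4
u_1(D vs S) = 7
max payoff 7 at {B,D}

BR_1 = {B,D}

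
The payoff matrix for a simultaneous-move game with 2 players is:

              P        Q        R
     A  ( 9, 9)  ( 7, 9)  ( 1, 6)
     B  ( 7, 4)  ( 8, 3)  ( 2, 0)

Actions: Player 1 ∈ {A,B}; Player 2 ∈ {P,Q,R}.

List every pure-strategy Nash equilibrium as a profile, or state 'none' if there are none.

Nash profiles: (A,P)

(A,P): NE
(A,Q): not NE [P1→B gives 8>7]
(A,R): not NE [P1→B gives 2>1; P2→Q gives 9>6]
(B,P): not NE [P1→A gives 9>7]
(B,Q): not NE [P2→P gives 4>3]
(B,R): not NE [P2→P gives 4>0]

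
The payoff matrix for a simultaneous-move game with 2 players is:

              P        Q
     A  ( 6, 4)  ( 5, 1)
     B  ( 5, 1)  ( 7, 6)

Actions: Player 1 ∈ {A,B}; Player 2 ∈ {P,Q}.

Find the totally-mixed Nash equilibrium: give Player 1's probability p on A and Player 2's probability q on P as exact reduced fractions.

P1 indiff ⇒ q·6+(1-q)·5 = q·5+(1-q)·7 ⇒ q(1) = (1-q)(2) ⇒ q = 2/3
P2 indiff ⇒ p·4+(1-p)·1 = p·1+(1-p)·6 ⇒ p(3) = (1-p)(5) ⇒ p = 5/8

P1 mixes 5/8 on A; P2 mixes 2/3 on P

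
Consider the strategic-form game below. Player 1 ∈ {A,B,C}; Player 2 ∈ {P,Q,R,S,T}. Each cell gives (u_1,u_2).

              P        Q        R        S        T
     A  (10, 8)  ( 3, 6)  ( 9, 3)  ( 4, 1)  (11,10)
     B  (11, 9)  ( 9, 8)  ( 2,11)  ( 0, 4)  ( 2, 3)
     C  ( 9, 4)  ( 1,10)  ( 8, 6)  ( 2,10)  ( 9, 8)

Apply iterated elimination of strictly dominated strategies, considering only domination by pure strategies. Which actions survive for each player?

P1 drop C (A beats it: P:10>9 Q:3>1 R:9>8 S:4>2 T:11>9)
P2 drop Q (P beats it: A:8>6 B:9>8)
P2 drop S (P beats it: A:8>1 B:9>4)
P1→{A,B} P2→{P,R,T}

IESDS → P1:{A,B} P2:{P,R,T}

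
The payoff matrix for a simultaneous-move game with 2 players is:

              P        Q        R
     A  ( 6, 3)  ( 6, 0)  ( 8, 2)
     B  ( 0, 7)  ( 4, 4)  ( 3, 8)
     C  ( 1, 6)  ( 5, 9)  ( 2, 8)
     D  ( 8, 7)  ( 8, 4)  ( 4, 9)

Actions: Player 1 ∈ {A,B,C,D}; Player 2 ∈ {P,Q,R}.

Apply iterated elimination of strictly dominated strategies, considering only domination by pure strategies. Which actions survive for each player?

P1 drop B (A beats it: P:6>0 Q:6>4 R:8>3)
P1 drop C (A beats it: P:6>1 Q:6>5 R:8>2)
P2 drop Q (P beats it: A:3>0 D:7>4)
P1→{A,D} P2→{P,R}

Survivors P1:{A,D} P2:{P,R}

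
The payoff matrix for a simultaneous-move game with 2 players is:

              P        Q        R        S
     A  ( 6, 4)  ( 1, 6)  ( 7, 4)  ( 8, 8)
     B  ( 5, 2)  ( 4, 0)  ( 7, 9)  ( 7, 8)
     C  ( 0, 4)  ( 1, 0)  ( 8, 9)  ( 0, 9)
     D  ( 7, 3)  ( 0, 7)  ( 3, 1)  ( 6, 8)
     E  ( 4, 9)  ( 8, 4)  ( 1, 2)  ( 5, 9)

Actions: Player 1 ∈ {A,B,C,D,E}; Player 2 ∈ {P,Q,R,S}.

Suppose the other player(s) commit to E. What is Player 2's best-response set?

u_2(P vs E) = 9
u_2(Q vs E) = 4
u_2(R vs E) = 2
u_2(S vs E) = 9
max payoff 9 at {P,S}

argmax u_2 = {P,S}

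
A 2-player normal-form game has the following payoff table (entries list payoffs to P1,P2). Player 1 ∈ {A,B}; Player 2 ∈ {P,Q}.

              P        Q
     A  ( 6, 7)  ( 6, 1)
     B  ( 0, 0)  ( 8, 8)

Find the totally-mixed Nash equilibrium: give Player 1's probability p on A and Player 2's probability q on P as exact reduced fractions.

P1 indiff ⇒ q·6+(1-q)·6 = q·0+(1-q)·8 ⇒ q(6) = (1-q)(2) ⇒ q = 1/4
P2 indiff ⇒ p·7+(1-p)·0 = p·1+(1-p)·8 ⇒ p(6) = (1-p)(8) ⇒ p = 4/7

(p,q) = (4/7, 1/4)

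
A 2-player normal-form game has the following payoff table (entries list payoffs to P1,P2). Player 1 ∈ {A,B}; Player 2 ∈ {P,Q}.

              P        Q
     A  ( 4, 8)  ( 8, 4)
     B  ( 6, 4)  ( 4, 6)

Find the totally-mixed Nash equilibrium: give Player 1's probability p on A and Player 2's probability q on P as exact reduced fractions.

(p,q) = (1/3, 2/3)

P1 indiff ⇒ q·4+(1-q)·8 = q·6+(1-q)·4 ⇒ q(-2) = (1-q)(-4) ⇒ q = 2/3
P2 indiff ⇒ p·8+(1-p)·4 = p·4+(1-p)·6 ⇒ p(4) = (1-p)(2) ⇒ p = 1/3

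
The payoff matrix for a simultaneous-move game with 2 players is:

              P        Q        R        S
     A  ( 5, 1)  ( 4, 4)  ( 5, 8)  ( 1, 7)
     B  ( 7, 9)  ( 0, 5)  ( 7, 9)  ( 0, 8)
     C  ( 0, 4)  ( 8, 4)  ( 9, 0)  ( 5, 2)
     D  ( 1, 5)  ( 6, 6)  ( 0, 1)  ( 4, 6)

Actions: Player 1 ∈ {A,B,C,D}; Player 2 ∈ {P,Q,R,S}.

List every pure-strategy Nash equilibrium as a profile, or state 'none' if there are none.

(A,P): not NE [P1→B gives 7>5; P2→R gives 8>1]
(A,Q): not NE [P1→C gives 8>4; P2→R gives 8>4]
(A,R): not NE [P1→C gives 9>5]
(A,S): not NE [P1→C gives 5>1; P2→R gives 8>7]
(B,P): NE
(B,Q): not NE [P1→C gives 8>0; P2→R gives 9>5]
(B,R): not NE [P1→C gives 9>7]
(B,S): not NE [P1→C gives 5>0; P2→R gives 9>8]
(C,P): not NE [P1→B gives 7>0]
(C,Q): NE
(C,R): not NE [P2→Q gives 4>0]
(C,S): not NE [P2→Q gives 4>2]
(D,P): not NE [P1→B gives 7>1; P2→S gives 6>5]
(D,Q): not NE [P1→C gives 8>6]
(D,R): not NE [P1→C gives 9>0; P2→S gives 6>1]
(D,S): not NE [P1→C gives 5>4]

PSNE = {(B,P), (C,Q)}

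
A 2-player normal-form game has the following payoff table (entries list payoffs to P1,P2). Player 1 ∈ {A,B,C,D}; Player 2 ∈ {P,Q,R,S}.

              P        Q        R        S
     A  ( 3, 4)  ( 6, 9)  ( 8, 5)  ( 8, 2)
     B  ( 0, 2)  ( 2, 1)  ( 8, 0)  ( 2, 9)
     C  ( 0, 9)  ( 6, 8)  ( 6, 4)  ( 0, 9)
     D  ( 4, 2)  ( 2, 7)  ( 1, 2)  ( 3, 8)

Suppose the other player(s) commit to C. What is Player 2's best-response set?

u_2(P vs C) = 9
u_2(Q vs C) = 8
u_2(R vs C) = 4
u_2(S vs C) = 9
max payoff 9 at {P,S}

P2 best: {P,S}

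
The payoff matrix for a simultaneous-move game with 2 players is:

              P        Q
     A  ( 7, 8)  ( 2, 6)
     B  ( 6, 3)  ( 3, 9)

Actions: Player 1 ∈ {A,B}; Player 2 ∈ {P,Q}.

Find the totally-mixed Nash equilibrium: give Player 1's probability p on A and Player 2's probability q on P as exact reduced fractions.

p=3/4, q=1/2

P1 indiff ⇒ q·7+(1-q)·2 = q·6+(1-q)·3 ⇒ q(1) = (1-q)(1) ⇒ q = 1/2
P2 indiff ⇒ p·8+(1-p)·3 = p·6+(1-p)·9 ⇒ p(2) = (1-p)(6) ⇒ p = 3/4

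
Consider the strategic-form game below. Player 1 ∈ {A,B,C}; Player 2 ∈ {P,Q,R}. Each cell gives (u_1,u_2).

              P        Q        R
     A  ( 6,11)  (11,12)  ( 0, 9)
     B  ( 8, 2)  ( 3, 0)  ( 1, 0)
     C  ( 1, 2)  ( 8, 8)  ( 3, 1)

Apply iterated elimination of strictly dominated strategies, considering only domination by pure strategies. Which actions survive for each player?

P2 drop R (P beats it: A:11>9 B:2>0 C:2>1)
P1 drop C (A beats it: P:6>1 Q:11>8)
P1→{A,B} P2→{P,Q}

Remaining: P1:{A,B} P2:{P,Q}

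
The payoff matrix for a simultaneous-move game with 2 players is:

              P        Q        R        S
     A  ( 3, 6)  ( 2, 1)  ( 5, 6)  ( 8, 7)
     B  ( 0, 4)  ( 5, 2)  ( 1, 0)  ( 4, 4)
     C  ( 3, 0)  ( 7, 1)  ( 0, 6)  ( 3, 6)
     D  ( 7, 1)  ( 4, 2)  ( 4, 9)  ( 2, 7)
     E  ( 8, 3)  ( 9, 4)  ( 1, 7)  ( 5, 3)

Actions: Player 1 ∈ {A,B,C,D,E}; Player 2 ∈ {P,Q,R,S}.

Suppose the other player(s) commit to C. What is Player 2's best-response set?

P2 best: {R,S}

u_2(P vs C) = 0
u_2(Q vs C) = 1
u_2(R vs C) = 6
u_2(S vs C) = 6
max payoff 6 at {R,S}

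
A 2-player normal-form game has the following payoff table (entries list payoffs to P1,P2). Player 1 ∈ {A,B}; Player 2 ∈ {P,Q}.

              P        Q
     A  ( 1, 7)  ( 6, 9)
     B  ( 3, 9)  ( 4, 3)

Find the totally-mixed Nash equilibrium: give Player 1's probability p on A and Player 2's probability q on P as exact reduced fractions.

P1 indiff ⇒ q·1+(1-q)·6 = q·3+(1-q)·4 ⇒ q(-2) = (1-q)(-2) ⇒ q = 1/2
P2 indiff ⇒ p·7+(1-p)·9 = p·9+(1-p)·3 ⇒ p(-2) = (1-p)(-6) ⇒ p = 3/4

p=3/4, q=1/2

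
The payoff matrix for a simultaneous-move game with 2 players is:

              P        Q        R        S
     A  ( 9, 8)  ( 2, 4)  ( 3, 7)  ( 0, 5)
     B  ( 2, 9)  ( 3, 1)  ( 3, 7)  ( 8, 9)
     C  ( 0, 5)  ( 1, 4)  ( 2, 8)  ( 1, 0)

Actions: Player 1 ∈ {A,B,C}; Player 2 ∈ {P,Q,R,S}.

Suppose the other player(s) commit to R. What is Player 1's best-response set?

u_1(A vs R) = 3
u_1(B vs R) = 3
u_1(C vs R) = 2
max payoff 3 at {A,B}

P1 best: {A,B}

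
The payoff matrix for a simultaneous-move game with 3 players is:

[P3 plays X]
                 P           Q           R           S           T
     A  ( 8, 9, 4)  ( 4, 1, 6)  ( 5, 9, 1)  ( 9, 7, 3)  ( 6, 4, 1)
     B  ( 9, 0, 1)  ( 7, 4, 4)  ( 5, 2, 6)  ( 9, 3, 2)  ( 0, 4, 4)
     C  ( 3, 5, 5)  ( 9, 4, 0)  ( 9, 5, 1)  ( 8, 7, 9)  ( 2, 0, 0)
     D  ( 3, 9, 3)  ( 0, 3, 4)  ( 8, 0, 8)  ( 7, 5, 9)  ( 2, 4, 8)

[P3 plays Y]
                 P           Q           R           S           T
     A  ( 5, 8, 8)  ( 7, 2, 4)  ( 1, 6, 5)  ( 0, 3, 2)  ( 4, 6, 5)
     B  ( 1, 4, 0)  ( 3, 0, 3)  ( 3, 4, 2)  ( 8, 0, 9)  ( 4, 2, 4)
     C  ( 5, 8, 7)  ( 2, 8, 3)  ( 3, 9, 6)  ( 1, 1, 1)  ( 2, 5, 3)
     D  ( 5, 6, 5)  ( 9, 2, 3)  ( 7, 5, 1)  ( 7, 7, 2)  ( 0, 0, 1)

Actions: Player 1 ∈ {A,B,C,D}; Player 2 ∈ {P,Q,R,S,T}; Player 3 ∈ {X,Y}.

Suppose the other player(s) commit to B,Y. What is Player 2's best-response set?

u_2(P vs B,Y) = 4
u_2(Q vs B,Y) = 0
u_2(R vs B,Y) = 4
u_2(S vs B,Y) = 0
u_2(T vs B,Y) = 2
max payoff 4 at {P,R}

BR_2 = {P,R}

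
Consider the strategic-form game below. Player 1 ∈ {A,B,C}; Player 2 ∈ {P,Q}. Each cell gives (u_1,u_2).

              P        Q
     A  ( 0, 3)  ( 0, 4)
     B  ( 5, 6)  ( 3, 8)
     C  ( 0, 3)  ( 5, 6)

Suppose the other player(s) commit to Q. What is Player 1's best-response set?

P1 best: {C}

u_1(A vs Q) = 0
u_1(B vs Q) = 3
u_1(C vs Q) = 5
max payoff 5 at {C}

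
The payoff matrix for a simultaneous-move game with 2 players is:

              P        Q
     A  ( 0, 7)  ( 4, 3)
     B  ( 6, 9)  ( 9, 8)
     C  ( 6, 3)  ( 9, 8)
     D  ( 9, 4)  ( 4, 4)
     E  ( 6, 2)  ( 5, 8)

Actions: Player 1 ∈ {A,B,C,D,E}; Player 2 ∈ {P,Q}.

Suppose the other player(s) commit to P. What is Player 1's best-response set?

BR_1 = {D}

u_1(A vs P) = 0
u_1(B vs P) = 6
u_1(C vs P) = 6
u_1(D vs P) = 9
u_1(E vs P) = 6
max payoff 9 at {D}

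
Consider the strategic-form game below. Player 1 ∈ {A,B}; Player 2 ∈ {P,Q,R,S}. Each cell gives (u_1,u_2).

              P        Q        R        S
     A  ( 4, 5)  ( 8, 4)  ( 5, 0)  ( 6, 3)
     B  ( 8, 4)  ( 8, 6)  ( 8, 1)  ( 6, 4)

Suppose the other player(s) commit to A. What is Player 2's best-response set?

u_2(P vs A) = 5
u_2(Q vs A) = 4
u_2(R vs A) = 0
u_2(S vs A) = 3
max payoff 5 at {P}

BR_2 = {P}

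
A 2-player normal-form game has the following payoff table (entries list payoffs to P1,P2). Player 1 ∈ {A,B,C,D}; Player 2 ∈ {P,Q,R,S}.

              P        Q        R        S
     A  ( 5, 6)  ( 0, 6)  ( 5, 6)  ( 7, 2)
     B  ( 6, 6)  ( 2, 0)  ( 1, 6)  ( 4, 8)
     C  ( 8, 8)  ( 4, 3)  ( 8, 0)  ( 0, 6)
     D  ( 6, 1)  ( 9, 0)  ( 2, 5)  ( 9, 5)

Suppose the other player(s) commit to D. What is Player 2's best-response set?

u_2(P vs D) = 1
u_2(Q vs D) = 0
u_2(R vs D) = 5
u_2(S vs D) = 5
max payoff 5 at {R,S}

argmax u_2 = {R,S}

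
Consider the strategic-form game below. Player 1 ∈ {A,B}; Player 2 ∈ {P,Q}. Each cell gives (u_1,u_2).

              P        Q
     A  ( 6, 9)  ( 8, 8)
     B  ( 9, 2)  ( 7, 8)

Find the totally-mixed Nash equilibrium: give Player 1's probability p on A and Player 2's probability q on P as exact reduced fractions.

P1 indiff ⇒ q·6+(1-q)·8 = q·9+(1-q)·7 ⇒ q(-3) = (1-q)(-1) ⇒ q = 1/4
P2 indiff ⇒ p·9+(1-p)·2 = p·8+(1-p)·8 ⇒ p(1) = (1-p)(6) ⇒ p = 6/7

P1 mixes 6/7 on A; P2 mixes 1/4 on P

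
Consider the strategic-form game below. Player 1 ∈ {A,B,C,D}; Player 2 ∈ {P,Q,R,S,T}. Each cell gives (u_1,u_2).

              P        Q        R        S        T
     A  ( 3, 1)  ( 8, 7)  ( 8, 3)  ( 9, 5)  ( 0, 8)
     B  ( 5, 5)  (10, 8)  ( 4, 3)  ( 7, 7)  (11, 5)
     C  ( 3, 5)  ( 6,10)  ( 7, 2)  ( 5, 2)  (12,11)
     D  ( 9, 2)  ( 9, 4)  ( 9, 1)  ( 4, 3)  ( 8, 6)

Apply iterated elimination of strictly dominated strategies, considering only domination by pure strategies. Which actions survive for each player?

P2 drop P (Q beats it: A:7>1 B:8>5 C:10>5 D:4>2)
P2 drop R (Q beats it: A:7>3 B:8>3 C:10>2 D:4>1)
P1 drop D (B beats it: Q:10>9 S:7>4 T:11>8)
P2 drop S (Q beats it: A:7>5 B:8>7 C:10>2)
P1 drop A (B beats it: Q:10>8 T:11>0)
P1→{B,C} P2→{Q,T}

Remaining: P1:{B,C} P2:{Q,T}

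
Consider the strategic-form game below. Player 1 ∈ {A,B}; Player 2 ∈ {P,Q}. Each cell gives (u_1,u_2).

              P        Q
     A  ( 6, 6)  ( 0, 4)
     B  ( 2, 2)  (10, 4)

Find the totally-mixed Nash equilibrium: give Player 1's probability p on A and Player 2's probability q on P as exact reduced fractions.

P1 indiff ⇒ q·6+(1-q)·0 = q·2+(1-q)·10 ⇒ q(4) = (1-q)(10) ⇒ q = 5/7
P2 indiff ⇒ p·6+(1-p)·2 = p·4+(1-p)·4 ⇒ p(2) = (1-p)(2) ⇒ p = 1/2

p=1/2, q=5/7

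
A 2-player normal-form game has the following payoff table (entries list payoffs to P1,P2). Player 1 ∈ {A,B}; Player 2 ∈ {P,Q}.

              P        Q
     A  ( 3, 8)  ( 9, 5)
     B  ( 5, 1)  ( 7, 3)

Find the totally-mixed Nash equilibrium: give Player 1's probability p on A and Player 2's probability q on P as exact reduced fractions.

P1 indiff ⇒ q·3+(1-q)·9 = q·5+(1-q)·7 ⇒ q(-2) = (1-q)(-2) ⇒ q = 1/2
P2 indiff ⇒ p·8+(1-p)·1 = p·5+(1-p)·3 ⇒ p(3) = (1-p)(2) ⇒ p = 2/5

p=2/5, q=1/2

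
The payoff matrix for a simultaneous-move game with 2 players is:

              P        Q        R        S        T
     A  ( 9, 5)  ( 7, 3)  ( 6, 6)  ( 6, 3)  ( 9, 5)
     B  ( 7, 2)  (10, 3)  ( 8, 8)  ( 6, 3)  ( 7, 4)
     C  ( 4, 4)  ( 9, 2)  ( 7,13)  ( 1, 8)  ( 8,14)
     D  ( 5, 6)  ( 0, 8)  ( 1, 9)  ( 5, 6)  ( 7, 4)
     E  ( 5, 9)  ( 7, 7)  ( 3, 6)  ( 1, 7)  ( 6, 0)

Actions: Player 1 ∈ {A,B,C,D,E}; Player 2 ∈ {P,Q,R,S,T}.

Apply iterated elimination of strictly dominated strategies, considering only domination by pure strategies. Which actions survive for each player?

IESDS → P1:{A,B,C} P2:{R,T}

P1 drop D (A beats it: P:9>5 Q:7>0 R:6>1 S:6>5 T:9>7)
P1 drop E (B beats it: P:7>5 Q:10>7 R:8>3 S:6>1 T:7>6)
P2 drop P (R beats it: A:6>5 B:8>2 C:13>4)
P2 drop Q (R beats it: A:6>3 B:8>3 C:13>2)
P2 drop S (R beats it: A:6>3 B:8>3 C:13>8)
P1→{A,B,C} P2→{R,T}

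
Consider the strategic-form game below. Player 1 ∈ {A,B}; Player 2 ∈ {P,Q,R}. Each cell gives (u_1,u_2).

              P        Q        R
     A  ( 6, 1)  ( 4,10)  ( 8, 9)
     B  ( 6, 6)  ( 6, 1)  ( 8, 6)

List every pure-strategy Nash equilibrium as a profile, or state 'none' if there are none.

(A,P): not NE [P2→Q gives 10>1]
(A,Q): not NE [P1→B gives 6>4]
(A,R): not NE [P2→Q gives 10>9]
(B,P): NE
(B,Q): not NE [P2→R gives 6>1]
(B,R): NE

Nash profiles: (B,P), (B,R)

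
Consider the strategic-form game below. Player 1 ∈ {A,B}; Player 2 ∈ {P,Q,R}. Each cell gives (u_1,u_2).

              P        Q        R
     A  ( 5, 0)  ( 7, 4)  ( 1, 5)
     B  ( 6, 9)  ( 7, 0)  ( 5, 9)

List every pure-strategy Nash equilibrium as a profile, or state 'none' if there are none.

(A,P): not NE [P1→B gives 6>5; P2→R gives 5>0]
(A,Q): not NE [P2→R gives 5>4]
(A,R): not NE [P1→B gives 5>1]
(B,P): NE
(B,Q): not NE [P2→R gives 9>0]
(B,R): NE

NE set: (B,P), (B,R)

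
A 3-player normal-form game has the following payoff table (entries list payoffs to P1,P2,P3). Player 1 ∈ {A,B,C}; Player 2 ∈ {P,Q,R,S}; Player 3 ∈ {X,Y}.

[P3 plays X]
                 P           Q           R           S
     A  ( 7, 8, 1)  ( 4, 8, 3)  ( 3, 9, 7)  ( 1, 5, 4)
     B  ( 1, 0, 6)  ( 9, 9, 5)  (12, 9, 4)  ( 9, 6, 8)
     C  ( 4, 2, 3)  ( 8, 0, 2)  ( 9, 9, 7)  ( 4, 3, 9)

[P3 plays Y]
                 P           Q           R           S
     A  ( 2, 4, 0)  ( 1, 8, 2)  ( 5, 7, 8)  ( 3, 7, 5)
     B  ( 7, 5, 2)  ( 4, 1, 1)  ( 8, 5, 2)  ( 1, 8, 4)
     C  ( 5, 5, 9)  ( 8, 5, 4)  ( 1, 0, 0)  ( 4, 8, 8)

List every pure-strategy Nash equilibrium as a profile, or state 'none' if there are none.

PSNE = {(B,Q,X), (B,R,X)}

(A,P,X): not NE [P2→R gives 9>8]
(A,P,Y): not NE [P1→B gives 7>2; P2→Q gives 8>4; P3→X gives 1>0]
(A,Q,X): not NE [P1→B gives 9>4; P2→R gives 9>8]
(A,Q,Y): not NE [P1→C gives 8>1; P3→X gives 3>2]
(A,R,X): not NE [P1→B gives 12>3; P3→Y gives 8>7]
(A,R,Y): not NE [P1→B gives 8>5; P2→Q gives 8>7]
(A,S,X): not NE [P1→B gives 9>1; P2→R gives 9>5; P3→Y gives 5>4]
(A,S,Y): not NE [P1→C gives 4>3; P2→Q gives 8>7]
(B,P,X): not NE [P1→A gives 7>1; P2→R gives 9>0]
(B,P,Y): not NE [P2→S gives 8>5; P3→X gives 6>2]
(B,Q,X): NE
(B,Q,Y): not NE [P1→C gives 8>4; P2→S gives 8>1; P3→X gives 5>1]
(B,R,X): NE
(B,R,Y): not NE [P2→S gives 8>5; P3→X gives 4>2]
(B,S,X): not NE [P2→R gives 9>6]
(B,S,Y): not NE [P1→C gives 4>1; P3→X gives 8>4]
(C,P,X): not NE [P1→A gives 7>4; P2→R gives 9>2; P3→Y gives 9>3]
(C,P,Y): not NE [P1→B gives 7>5; P2→S gives 8>5]
(C,Q,X): not NE [P1→B gives 9>8; P2→R gives 9>0; P3→Y gives 4>2]
(C,Q,Y): not NE [P2→S gives 8>5]
(C,R,X): not NE [P1→B gives 12>9]
(C,R,Y): not NE [P1→B gives 8>1; P2→S gives 8>0; P3→X gives 7>0]
(C,S,X): not NE [P1→B gives 9>4; P2→R gives 9>3]
(C,S,Y): not NE [P3→X gives 9>8]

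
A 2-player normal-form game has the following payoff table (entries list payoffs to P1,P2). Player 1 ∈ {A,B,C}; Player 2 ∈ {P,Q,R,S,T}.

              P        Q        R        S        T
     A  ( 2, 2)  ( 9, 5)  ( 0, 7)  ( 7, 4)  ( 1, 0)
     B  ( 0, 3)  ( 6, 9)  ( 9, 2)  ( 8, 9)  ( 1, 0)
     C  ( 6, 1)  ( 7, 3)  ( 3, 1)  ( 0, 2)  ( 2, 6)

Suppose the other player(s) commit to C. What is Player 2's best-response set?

BR_2 = {T}

u_2(P vs C) = 1
u_2(Q vs C) = 3
u_2(R vs C) = 1
u_2(S vs C) = 2
u_2(T vs C) = 6
max payoff 6 at {T}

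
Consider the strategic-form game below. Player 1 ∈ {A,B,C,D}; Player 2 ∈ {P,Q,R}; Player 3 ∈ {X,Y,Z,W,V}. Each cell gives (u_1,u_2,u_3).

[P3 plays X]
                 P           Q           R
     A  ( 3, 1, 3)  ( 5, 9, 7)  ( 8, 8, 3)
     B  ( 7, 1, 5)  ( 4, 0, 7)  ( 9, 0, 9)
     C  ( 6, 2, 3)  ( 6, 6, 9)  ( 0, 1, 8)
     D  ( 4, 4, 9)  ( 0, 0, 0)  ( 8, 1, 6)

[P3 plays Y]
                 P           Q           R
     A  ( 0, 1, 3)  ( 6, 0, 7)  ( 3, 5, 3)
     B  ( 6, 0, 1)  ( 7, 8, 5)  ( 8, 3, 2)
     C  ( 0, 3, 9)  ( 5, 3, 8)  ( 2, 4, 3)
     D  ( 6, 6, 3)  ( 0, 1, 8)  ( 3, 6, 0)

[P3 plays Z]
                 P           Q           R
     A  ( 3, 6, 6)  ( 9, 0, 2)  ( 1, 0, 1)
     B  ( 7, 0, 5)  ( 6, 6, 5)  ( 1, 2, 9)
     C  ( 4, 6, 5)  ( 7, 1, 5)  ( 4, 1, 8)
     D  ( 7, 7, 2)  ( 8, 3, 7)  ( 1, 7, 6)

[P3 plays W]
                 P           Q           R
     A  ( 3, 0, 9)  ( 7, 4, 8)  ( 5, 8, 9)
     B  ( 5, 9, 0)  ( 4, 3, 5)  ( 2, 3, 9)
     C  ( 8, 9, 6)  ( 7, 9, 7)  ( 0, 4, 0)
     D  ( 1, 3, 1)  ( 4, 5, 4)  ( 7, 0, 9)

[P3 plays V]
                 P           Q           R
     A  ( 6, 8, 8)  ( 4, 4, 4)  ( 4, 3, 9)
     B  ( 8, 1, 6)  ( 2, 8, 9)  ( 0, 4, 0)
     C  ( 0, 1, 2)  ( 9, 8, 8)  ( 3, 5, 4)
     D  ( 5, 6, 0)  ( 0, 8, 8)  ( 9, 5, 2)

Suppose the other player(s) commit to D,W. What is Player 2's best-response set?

u_2(P vs D,W) = 3
u_2(Q vs D,W) = 5
u_2(R vs D,W) = 0
max payoff 5 at {Q}

P2 best: {Q}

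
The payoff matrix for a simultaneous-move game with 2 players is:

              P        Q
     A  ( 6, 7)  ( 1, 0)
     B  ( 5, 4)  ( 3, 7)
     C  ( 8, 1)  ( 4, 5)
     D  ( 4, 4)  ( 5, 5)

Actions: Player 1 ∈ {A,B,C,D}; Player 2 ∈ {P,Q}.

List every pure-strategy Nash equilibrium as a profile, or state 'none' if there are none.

(A,P): not NE [P1→C gives 8>6]
(A,Q): not NE [P1→D gives 5>1; P2→P gives 7>0]
(B,P): not NE [P1→C gives 8>5; P2→Q gives 7>4]
(B,Q): not NE [P1→D gives 5>3]
(C,P): not NE [P2→Q gives 5>1]
(C,Q): not NE [P1→D gives 5>4]
(D,P): not NE [P1→C gives 8>4; P2→Q gives 5>4]
(D,Q): NE

PSNE = {(D,Q)}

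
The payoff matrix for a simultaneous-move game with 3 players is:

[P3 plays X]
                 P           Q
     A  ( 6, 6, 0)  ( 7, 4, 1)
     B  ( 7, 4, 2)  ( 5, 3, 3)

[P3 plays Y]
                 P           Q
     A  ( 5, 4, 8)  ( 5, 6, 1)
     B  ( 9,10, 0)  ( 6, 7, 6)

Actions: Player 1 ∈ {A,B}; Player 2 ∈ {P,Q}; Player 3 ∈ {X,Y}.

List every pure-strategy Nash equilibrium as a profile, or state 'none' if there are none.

(A,P,X): not NE [P1→B gives 7>6; P3→Y gives 8>0]
(A,P,Y): not NE [P1→B gives 9>5; P2→Q gives 6>4]
(A,Q,X): not NE [P2→P gives 6>4]
(A,Q,Y): not NE [P1→B gives 6>5]
(B,P,X): NE
(B,P,Y): not NE [P3→X gives 2>0]
(B,Q,X): not NE [P1→A gives 7>5; P2→P gives 4>3; P3→Y gives 6>3]
(B,Q,Y): not NE [P2→P gives 10>7]

Nash profiles: (B,P,X)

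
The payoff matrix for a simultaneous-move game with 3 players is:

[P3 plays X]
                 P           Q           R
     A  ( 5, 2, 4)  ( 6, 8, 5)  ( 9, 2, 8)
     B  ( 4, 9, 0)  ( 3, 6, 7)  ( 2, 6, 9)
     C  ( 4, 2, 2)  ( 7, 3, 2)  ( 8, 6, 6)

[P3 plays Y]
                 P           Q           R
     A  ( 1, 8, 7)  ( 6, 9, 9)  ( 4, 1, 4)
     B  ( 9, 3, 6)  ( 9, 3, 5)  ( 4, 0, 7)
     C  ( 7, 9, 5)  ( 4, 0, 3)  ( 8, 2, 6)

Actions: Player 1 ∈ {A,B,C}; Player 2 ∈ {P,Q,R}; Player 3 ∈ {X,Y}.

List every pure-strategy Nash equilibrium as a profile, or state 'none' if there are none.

Nash profiles: (B,P,Y)

(A,P,X): not NE [P2→Q gives 8>2; P3→Y gives 7>4]
(A,P,Y): not NE [P1→B gives 9>1; P2→Q gives 9>8]
(A,Q,X): not NE [P1→C gives 7>6; P3→Y gives 9>5]
(A,Q,Y): not NE [P1→B gives 9>6]
(A,R,X): not NE [P2→Q gives 8>2]
(A,R,Y): not NE [P1→C gives 8>4; P2→Q gives 9>1; P3→X gives 8>4]
(B,P,X): not NE [P1→A gives 5>4; P3→Y gives 6>0]
(B,P,Y): NE
(B,Q,X): not NE [P1→C gives 7>3; P2→P gives 9>6]
(B,Q,Y): not NE [P3→X gives 7>5]
(B,R,X): not NE [P1→A gives 9>2; P2→P gives 9>6]
(B,R,Y): not NE [P1→C gives 8>4; P2→Q gives 3>0; P3→X gives 9>7]
(C,P,X): not NE [P1→A gives 5>4; P2→R gives 6>2; P3→Y gives 5>2]
(C,P,Y): not NE [P1→B gives 9>7]
(C,Q,X): not NE [P2→R gives 6>3; P3→Y gives 3>2]
(C,Q,Y): not NE [P1→B gives 9>4; P2→P gives 9>0]
(C,R,X): not NE [P1→A gives 9>8]
(C,R,Y): not NE [P2→P gives 9>2]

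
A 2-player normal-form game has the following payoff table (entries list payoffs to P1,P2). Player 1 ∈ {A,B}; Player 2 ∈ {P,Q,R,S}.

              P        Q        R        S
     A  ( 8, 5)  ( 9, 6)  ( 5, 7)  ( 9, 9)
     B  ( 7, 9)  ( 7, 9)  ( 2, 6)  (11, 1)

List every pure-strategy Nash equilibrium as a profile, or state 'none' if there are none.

No pure NE.

(A,P): not NE [P2→S gives 9>5]
(A,Q): not NE [P2→S gives 9>6]
(A,R): not NE [P2→S gives 9>7]
(A,S): not NE [P1→B gives 11>9]
(B,P): not NE [P1→A gives 8>7]
(B,Q): not NE [P1→A gives 9>7]
(B,R): not NE [P1→A gives 5>2; P2→Q gives 9>6]
(B,S): not NE [P2→Q gives 9>1]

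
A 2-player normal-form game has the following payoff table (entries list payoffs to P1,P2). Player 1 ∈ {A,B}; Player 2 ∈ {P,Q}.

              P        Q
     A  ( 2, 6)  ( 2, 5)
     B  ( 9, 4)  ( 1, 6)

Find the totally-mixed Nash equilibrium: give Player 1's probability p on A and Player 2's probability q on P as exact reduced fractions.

P1 indiff ⇒ q·2+(1-q)·2 = q·9+(1-q)·1 ⇒ q(-7) = (1-q)(-1) ⇒ q = 1/8
P2 indiff ⇒ p·6+(1-p)·4 = p·5+(1-p)·6 ⇒ p(1) = (1-p)(2) ⇒ p = 2/3

p=2/3, q=1/8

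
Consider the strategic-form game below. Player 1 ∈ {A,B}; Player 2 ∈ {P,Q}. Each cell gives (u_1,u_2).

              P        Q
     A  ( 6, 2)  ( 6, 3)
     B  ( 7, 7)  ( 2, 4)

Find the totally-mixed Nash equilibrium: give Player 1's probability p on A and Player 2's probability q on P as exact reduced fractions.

p=3/4, q=4/5

P1 indiff ⇒ q·6+(1-q)·6 = q·7+(1-q)·2 ⇒ q(-1) = (1-q)(-4) ⇒ q = 4/5
P2 indiff ⇒ p·2+(1-p)·7 = p·3+(1-p)·4 ⇒ p(-1) = (1-p)(-3) ⇒ p = 3/4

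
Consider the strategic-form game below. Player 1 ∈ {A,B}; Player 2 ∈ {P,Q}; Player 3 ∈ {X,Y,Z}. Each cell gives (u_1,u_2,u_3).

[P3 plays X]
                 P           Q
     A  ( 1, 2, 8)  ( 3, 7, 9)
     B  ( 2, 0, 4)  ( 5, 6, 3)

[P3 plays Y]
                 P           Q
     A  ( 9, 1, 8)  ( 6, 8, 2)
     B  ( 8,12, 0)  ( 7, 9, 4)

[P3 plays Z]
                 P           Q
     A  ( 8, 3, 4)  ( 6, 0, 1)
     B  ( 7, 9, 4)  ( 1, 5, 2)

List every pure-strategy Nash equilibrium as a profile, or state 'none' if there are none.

(A,P,X): not NE [P1→B gives 2>1; P2→Q gives 7>2]
(A,P,Y): not NE [P2→Q gives 8>1]
(A,P,Z): not NE [P3→Y gives 8>4]
(A,Q,X): not NE [P1→B gives 5>3]
(A,Q,Y): not NE [P1→B gives 7>6; P3→X gives 9>2]
(A,Q,Z): not NE [P2→P gives 3>0; P3→X gives 9>1]
(B,P,X): not NE [P2→Q gives 6>0]
(B,P,Y): not NE [P1→A gives 9>8; P3→Z gives 4>0]
(B,P,Z): not NE [P1→A gives 8>7]
(B,Q,X): not NE [P3→Y gives 4>3]
(B,Q,Y): not NE [P2→P gives 12>9]
(B,Q,Z): not NE [P1→A gives 6>1; P2→P gives 9>5; P3→Y gives 4>2]

Equilibria: none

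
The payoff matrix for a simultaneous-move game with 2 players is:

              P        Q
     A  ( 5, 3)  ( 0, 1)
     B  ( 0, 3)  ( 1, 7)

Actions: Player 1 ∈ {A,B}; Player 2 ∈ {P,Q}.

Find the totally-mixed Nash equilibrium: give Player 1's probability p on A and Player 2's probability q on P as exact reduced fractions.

(p,q) = (2/3, 1/6)

P1 indiff ⇒ q·5+(1-q)·0 = q·0+(1-q)·1 ⇒ q(5) = (1-q)(1) ⇒ q = 1/6
P2 indiff ⇒ p·3+(1-p)·3 = p·1+(1-p)·7 ⇒ p(2) = (1-p)(4) ⇒ p = 2/3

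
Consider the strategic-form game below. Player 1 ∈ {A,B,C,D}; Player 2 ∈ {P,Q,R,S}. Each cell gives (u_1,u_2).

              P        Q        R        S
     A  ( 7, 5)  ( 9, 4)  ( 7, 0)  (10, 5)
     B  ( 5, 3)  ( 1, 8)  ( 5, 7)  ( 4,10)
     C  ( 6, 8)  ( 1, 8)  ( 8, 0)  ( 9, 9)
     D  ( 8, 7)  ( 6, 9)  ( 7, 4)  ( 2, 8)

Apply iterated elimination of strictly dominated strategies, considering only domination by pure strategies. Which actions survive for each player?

P1 drop B (A beats it: P:7>5 Q:9>1 R:7>5 S:10>4)
P2 drop R (P beats it: A:5>0 C:8>0 D:7>4)
P1 drop C (A beats it: P:7>6 Q:9>1 S:10>9)
P1→{A,D} P2→{P,Q,S}

IESDS → P1:{A,D} P2:{P,Q,S}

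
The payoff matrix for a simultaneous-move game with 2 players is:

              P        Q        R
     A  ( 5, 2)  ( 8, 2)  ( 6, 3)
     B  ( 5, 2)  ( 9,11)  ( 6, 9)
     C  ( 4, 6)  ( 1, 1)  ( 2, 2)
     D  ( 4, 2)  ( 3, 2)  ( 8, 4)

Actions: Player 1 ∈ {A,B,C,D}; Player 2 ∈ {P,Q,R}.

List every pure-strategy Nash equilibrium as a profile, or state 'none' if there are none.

Nash profiles: (B,Q), (D,R)

(A,P): not NE [P2→R gives 3>2]
(A,Q): not NE [P1→B gives 9>8; P2→R gives 3>2]
(A,R): not NE [P1→D gives 8>6]
(B,P): not NE [P2→Q gives 11>2]
(B,Q): NE
(B,R): not NE [P1→D gives 8>6; P2→Q gives 11>9]
(C,P): not NE [P1→B gives 5>4]
(C,Q): not NE [P1→B gives 9>1; P2→P gives 6>1]
(C,R): not NE [P1→D gives 8>2; P2→P gives 6>2]
(D,P): not NE [P1→B gives 5>4; P2→R gives 4>2]
(D,Q): not NE [P1→B gives 9>3; P2→R gives 4>2]
(D,R): NE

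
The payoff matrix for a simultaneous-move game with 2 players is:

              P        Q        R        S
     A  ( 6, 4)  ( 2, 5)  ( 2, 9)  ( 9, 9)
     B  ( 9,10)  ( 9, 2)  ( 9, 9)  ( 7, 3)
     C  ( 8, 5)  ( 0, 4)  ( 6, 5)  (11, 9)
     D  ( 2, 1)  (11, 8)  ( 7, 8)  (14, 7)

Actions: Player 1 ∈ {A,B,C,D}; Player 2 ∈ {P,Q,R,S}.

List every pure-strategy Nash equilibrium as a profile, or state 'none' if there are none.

Nash profiles: (B,P), (D,Q)

(A,P): not NE [P1→B gives 9>6; P2→S gives 9>4]
(A,Q): not NE [P1→D gives 11>2; P2→S gives 9>5]
(A,R): not NE [P1→B gives 9>2]
(A,S): not NE [P1→D gives 14>9]
(B,P): NE
(B,Q): not NE [P1→D gives 11>9; P2→P gives 10>2]
(B,R): not NE [P2→P gives 10>9]
(B,S): not NE [P1→D gives 14>7; P2→P gives 10>3]
(C,P): not NE [P1→B gives 9>8; P2→S gives 9>5]
(C,Q): not NE [P1→D gives 11>0; P2→S gives 9>4]
(C,R): not NE [P1→B gives 9>6; P2→S gives 9>5]
(C,S): not NE [P1→D gives 14>11]
(D,P): not NE [P1→B gives 9>2; P2→R gives 8>1]
(D,Q): NE
(D,R): not NE [P1→B gives 9>7]
(D,S): not NE [P2→R gives 8>7]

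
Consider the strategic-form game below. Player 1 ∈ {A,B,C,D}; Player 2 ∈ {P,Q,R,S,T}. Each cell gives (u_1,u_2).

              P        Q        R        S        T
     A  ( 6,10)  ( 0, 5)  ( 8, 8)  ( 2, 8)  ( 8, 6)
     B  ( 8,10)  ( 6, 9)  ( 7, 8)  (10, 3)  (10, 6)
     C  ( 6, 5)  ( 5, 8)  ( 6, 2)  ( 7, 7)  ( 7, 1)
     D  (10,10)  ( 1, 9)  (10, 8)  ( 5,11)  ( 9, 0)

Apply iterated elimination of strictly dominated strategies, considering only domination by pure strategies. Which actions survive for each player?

P1 drop A (D beats it: P:10>6 Q:1>0 R:10>8 S:5>2 T:9>8)
P1 drop C (B beats it: P:8>6 Q:6>5 R:7>6 S:10>7 T:10>7)
P2 drop Q (P beats it: B:10>9 D:10>9)
P2 drop R (P beats it: B:10>8 D:10>8)
P2 drop T (P beats it: B:10>6 D:10>0)
P1→{B,D} P2→{P,S}

Remaining: P1:{B,D} P2:{P,S}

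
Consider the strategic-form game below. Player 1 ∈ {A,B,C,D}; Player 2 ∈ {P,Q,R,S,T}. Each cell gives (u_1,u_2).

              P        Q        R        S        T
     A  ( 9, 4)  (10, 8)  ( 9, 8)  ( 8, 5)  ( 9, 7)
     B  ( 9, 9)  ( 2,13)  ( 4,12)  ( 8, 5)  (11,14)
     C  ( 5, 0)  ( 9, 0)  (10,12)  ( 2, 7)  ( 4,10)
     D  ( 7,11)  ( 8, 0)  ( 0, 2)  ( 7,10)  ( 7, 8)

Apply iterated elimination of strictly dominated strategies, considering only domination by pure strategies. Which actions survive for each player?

Remaining: P1:{A,B,C} P2:{Q,R,T}

P1 drop D (A beats it: P:9>7 Q:10>8 R:9>0 S:8>7 T:9>7)
P2 drop P (R beats it: A:8>4 B:12>9 C:12>0)
P2 drop S (R beats it: A:8>5 B:12>5 C:12>7)
P1→{A,B,C} P2→{Q,R,T}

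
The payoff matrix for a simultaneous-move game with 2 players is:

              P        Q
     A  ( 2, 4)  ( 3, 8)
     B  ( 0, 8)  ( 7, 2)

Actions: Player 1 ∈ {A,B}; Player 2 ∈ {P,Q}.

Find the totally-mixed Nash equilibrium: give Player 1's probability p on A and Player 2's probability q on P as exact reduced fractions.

P1 indiff ⇒ q·2+(1-q)·3 = q·0+(1-q)·7 ⇒ q(2) = (1-q)(4) ⇒ q = 2/3
P2 indiff ⇒ p·4+(1-p)·8 = p·8+(1-p)·2 ⇒ p(-4) = (1-p)(-6) ⇒ p = 3/5

p=3/5, q=2/3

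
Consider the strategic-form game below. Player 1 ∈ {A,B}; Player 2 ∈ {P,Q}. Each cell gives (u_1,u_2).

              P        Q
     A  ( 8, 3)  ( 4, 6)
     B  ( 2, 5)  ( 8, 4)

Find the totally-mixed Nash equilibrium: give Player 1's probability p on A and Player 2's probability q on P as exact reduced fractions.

P1 indiff ⇒ q·8+(1-q)·4 = q·2+(1-q)·8 ⇒ q(6) = (1-q)(4) ⇒ q = 2/5
P2 indiff ⇒ p·3+(1-p)·5 = p·6+(1-p)·4 ⇒ p(-3) = (1-p)(-1) ⇒ p = 1/4

P1 mixes 1/4 on A; P2 mixes 2/5 on P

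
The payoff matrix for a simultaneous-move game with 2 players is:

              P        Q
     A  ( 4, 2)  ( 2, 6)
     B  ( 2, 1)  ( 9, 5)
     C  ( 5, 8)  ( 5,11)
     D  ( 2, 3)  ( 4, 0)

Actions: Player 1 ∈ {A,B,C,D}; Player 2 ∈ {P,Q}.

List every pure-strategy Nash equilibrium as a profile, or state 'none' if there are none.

(A,P): not NE [P1→C gives 5>4; P2→Q gives 6>2]
(A,Q): not NE [P1→B gives 9>2]
(B,P): not NE [P1→C gives 5>2; P2→Q gives 5>1]
(B,Q): NE
(C,P): not NE [P2→Q gives 11>8]
(C,Q): not NE [P1→B gives 9>5]
(D,P): not NE [P1→C gives 5>2]
(D,Q): not NE [P1→B gives 9>4; P2→P gives 3>0]

Nash profiles: (B,Q)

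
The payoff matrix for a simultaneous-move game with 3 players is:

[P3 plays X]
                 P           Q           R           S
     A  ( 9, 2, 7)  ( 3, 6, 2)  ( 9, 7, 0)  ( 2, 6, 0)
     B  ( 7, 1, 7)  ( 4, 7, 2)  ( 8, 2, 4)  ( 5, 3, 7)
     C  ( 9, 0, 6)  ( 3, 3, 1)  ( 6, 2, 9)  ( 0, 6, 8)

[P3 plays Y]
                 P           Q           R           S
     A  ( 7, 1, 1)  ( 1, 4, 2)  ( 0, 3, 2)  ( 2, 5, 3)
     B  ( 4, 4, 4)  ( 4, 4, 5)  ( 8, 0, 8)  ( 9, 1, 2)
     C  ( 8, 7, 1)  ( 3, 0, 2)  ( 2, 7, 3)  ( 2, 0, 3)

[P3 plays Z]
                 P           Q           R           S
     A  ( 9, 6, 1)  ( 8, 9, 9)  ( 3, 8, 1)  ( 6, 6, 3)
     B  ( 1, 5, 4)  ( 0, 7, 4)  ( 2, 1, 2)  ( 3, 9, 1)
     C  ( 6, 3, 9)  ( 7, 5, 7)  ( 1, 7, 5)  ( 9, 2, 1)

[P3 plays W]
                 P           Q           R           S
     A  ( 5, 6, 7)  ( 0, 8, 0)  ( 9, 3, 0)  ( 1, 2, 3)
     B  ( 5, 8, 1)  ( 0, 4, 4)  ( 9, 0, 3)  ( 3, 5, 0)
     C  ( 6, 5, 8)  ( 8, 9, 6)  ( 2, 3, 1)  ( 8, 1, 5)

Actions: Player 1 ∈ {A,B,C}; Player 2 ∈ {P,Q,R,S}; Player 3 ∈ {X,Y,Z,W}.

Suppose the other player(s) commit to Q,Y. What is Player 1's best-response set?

u_1(A vs Q,Y) = 1
u_1(B vs Q,Y) = 4
u_1(C vs Q,Y) = 3
max payoff 4 at {B}

BR_1 = {B}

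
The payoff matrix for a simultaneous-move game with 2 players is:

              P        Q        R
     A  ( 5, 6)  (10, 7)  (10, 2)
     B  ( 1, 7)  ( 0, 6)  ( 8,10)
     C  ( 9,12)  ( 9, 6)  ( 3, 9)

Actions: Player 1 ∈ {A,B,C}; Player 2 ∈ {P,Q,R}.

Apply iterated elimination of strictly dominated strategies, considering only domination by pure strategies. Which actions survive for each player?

Survivors P1:{A,C} P2:{P,Q}

P1 drop B (A beats it: P:5>1 Q:10>0 R:10>8)
P2 drop R (P beats it: A:6>2 C:12>9)
P1→{A,C} P2→{P,Q}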